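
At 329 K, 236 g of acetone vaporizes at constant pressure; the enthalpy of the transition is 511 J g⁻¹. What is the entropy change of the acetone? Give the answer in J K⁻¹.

Heat absorbed by the substance: Q = mL = 236 × 511 = 120596 J.
At constant T, ΔS = Q_rev/T = 120596 / 329 = 367 J/K.

ΔS = 367 J/K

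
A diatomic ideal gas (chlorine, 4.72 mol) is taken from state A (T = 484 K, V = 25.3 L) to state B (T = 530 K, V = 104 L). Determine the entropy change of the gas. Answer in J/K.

Entropy is a state function: ΔS = nC_V ln(T₂/T₁) + nR ln(V₂/V₁), with C_V = 5R/2 = 20.79 J mol⁻¹ K⁻¹ for a diatomic ideal gas.
ΔS = 4.72 × [20.79 × ln(530/484) + 8.314 × ln(104/25.3)] = 64.4 J/K.

ΔS = 64.4 J/K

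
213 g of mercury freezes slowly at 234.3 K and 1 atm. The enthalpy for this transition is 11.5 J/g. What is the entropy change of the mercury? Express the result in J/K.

Heat released by the substance: Q = −mL = −213 × 11.5 = −2449.5 J.
At constant T, ΔS = Q_rev/T = −2449.5 / 234.3 = -10.5 J/K.

ΔS = -10.5 J/K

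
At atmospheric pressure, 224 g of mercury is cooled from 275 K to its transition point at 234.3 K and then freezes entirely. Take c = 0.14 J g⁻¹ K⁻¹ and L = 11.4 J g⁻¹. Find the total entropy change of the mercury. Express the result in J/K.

ΔS = -15.9 J/K

Cooling step: ΔS₁ = m c ln(T_tr/T_i) = 224 × 0.14 × ln(234.3/275) = -5.023 J/K.
Phase change: ΔS₂ = −mL/T_tr = −224 × 11.4 / 234.3 = -10.9 J/K.
ΔS_total = (-5.023) + (-10.9) = -15.9 J/K.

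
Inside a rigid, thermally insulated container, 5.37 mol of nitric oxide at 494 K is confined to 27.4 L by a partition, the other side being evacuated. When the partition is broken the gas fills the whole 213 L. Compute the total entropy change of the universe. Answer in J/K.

For an ideal gas in free expansion Q = 0 and W = 0, so T is unchanged.
Entropy is a state function; using a reversible isothermal path, ΔS_gas = nR ln(V₂/V₁) = 5.37 × 8.314 × ln(213/27.4) = 91.6 J/K.
The insulated surroundings exchange no heat, so ΔS_surr = 0 and ΔS_universe = ΔS_gas.

ΔS_universe = 91.6 J/K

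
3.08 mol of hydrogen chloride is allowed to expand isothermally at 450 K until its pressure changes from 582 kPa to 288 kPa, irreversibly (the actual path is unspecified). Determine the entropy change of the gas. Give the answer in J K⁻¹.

ΔS_gas = 18 J/K

Entropy is a state function, so ΔS_gas depends only on the end states.
For an isothermal ideal gas ΔS_gas = nR ln(P₁/P₂) = 3.08 × 8.314 × ln(582/288) = 18 J/K.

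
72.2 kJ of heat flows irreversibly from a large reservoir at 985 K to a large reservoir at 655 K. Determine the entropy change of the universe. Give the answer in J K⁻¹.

ΔS_total = 36.9 J/K

ΔS_hot = −Q/T_H = −72200/985 = -73.3 J/K and ΔS_cold = +Q/T_C = 72200/655 = 110.2 J/K.
ΔS_total = -73.3 + 110.2 = 36.9 J/K, positive as the second law requires.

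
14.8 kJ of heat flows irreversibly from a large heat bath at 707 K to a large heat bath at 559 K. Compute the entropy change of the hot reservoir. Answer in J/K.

ΔS_hot = -20.9 J/K

The hot reservoir loses heat Q, so ΔS_hot = −Q/T_H = −14800/707 = -20.9 J/K.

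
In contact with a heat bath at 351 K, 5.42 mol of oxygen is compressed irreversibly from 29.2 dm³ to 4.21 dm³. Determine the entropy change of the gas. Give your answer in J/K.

ΔS_gas = -87.3 J/K

Entropy is a state function, so ΔS_gas depends only on the end states.
For an isothermal ideal gas ΔS_gas = nR ln(V₂/V₁) = 5.42 × 8.314 × ln(4.21/29.2) = -87.3 J/K.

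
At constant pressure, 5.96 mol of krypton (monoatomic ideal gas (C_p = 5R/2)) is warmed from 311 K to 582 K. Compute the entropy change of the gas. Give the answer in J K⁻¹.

At constant pressure, ΔS = nC_p ln(T₂/T₁) with C_p = 5R/2 = 20.79 J mol⁻¹ K⁻¹.
ΔS = 5.96 × 20.79 × ln(582/311) = 77.6 J/K.

ΔS = 77.6 J/K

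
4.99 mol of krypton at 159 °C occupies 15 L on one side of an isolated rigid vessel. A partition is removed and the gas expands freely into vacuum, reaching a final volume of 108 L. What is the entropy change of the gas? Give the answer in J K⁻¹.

No heat is exchanged and no work is done, so the ideal-gas temperature stays constant.
Entropy is a state function; using a reversible isothermal path, ΔS_gas = nR ln(V₂/V₁) = 4.99 × 8.314 × ln(108/15) = 81.9 J/K.

ΔS_gas = 81.9 J/K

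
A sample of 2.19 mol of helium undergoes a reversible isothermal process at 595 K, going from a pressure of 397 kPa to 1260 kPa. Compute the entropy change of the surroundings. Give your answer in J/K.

ΔS_surr = 21 J/K

For an isothermal ideal gas ΔS_gas = nR ln(P₁/P₂) = 2.19 × 8.314 × ln(397/1260) = -21 J/K.
The process is reversible, so ΔS_surr = −ΔS_gas = 21 J/K and ΔS_universe = 0.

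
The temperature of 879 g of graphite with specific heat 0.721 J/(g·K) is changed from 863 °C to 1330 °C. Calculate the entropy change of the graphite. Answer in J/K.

ΔS = 218 J/K

In kelvin: T₁ = 1136.15 K, T₂ = 1603.15 K. ΔS = ∫dQ_rev/T = m c ln(T₂/T₁) = 879 × 0.721 × ln(1603.15/1136.15) = 218 J/K.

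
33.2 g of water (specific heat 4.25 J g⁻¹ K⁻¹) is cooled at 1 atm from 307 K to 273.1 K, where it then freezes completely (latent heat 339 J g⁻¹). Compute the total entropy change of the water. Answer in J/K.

ΔS = -57.7 J/K

Cooling step: ΔS₁ = m c ln(T_tr/T_i) = 33.2 × 4.25 × ln(273.1/307) = -16.51 J/K.
Phase change: ΔS₂ = −mL/T_tr = −33.2 × 339 / 273.1 = -41.21 J/K.
ΔS_total = (-16.51) + (-41.21) = -57.7 J/K.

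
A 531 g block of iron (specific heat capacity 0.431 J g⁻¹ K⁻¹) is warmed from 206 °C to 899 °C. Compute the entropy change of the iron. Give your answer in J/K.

In kelvin: T₁ = 479.15 K, T₂ = 1172.15 K. ΔS = ∫dQ_rev/T = m c ln(T₂/T₁) = 531 × 0.431 × ln(1172.15/479.15) = 205 J/K.

ΔS = 205 J/K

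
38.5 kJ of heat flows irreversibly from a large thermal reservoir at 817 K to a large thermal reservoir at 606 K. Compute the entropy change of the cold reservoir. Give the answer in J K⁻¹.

The cold reservoir gains heat Q, so ΔS_cold = +Q/T_C = 38500/606 = 63.5 J/K.

ΔS_cold = 63.5 J/K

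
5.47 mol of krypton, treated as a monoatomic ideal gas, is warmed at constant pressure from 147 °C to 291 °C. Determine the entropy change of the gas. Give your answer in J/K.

ΔS = 33.5 J/K

In kelvin: T₁ = 420.15 K, T₂ = 564.15 K. At constant pressure, ΔS = nC_p ln(T₂/T₁) with C_p = 5R/2 = 20.79 J mol⁻¹ K⁻¹.
ΔS = 5.47 × 20.79 × ln(564.15/420.15) = 33.5 J/K.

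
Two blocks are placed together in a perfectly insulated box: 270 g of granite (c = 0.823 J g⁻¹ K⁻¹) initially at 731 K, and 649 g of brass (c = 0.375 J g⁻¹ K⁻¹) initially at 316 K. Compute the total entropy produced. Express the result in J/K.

ΔS_total = 40.2 J/K

Energy balance: T_f = (m₁c₁T₁ + m₂c₂T₂)/(m₁c₁ + m₂c₂) = 514.07 K.
ΔS₁ = m₁c₁ ln(T_f/T₁) = 222.21 × ln(514.07/731) = -78.23 J/K.
ΔS₂ = m₂c₂ ln(T_f/T₂) = 243.375 × ln(514.07/316) = 118.4 J/K.
ΔS_total = -78.23 + 118.4 = 40.2 J/K.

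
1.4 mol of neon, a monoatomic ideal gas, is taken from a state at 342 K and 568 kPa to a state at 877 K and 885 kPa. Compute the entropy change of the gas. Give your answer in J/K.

ΔS = nC_p ln(T₂/T₁) − nR ln(P₂/P₁), with C_p = 5R/2 = 20.79 J mol⁻¹ K⁻¹ for a monoatomic ideal gas.
ΔS = 1.4 × [20.79 × ln(877/342) − 8.314 × ln(885/568)] = 22.2 J/K.

ΔS = 22.2 J/K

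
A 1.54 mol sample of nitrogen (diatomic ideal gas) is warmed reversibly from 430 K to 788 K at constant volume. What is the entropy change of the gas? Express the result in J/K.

At constant volume, ΔS = nC_V ln(T₂/T₁) with C_V = 5R/2 = 20.79 J mol⁻¹ K⁻¹.
ΔS = 1.54 × 20.79 × ln(788/430) = 19.4 J/K.

ΔS = 19.4 J/K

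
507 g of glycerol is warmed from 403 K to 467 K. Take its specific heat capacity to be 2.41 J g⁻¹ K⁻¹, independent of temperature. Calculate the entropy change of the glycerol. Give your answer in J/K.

ΔS = 180 J/K

ΔS = ∫dQ_rev/T = m c ln(T₂/T₁) = 507 × 2.41 × ln(467/403) = 180 J/K.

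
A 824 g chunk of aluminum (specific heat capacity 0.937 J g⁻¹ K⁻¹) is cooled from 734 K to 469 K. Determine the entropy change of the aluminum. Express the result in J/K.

ΔS = -346 J/K

ΔS = ∫dQ_rev/T = m c ln(T₂/T₁) = 824 × 0.937 × ln(469/734) = -346 J/K.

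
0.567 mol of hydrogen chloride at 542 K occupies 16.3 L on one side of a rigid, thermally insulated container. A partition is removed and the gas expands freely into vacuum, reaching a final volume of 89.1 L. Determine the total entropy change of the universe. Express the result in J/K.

ΔS_universe = 8.01 J/K

For an ideal gas in free expansion Q = 0 and W = 0, so T is unchanged.
Entropy is a state function; using a reversible isothermal path, ΔS_gas = nR ln(V₂/V₁) = 0.567 × 8.314 × ln(89.1/16.3) = 8.01 J/K.
The insulated surroundings exchange no heat, so ΔS_surr = 0 and ΔS_universe = ΔS_gas.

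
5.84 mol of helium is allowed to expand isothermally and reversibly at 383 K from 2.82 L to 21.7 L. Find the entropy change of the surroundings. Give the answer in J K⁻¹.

For an isothermal ideal gas ΔS_gas = nR ln(V₂/V₁) = 5.84 × 8.314 × ln(21.7/2.82) = 99.1 J/K.
The process is reversible, so ΔS_surr = −ΔS_gas = -99.1 J/K and ΔS_universe = 0.

ΔS_surr = -99.1 J/K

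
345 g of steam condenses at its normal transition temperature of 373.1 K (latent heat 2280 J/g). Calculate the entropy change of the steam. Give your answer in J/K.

Heat released by the substance: Q = −mL = −345 × 2280 = −786600 J.
At constant T, ΔS = Q_rev/T = −786600 / 373.1 = -2110 J/K.

ΔS = -2110 J/K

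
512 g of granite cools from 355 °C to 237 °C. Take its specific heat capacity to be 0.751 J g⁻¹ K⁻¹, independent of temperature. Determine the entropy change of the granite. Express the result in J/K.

ΔS = -80 J/K

In kelvin: T₁ = 628.15 K, T₂ = 510.15 K. ΔS = ∫dQ_rev/T = m c ln(T₂/T₁) = 512 × 0.751 × ln(510.15/628.15) = -80 J/K.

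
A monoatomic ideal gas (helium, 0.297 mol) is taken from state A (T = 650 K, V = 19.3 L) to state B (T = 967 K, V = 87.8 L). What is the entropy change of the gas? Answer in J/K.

ΔS = 5.21 J/K

Entropy is a state function: ΔS = nC_V ln(T₂/T₁) + nR ln(V₂/V₁), with C_V = 3R/2 = 12.47 J mol⁻¹ K⁻¹ for a monoatomic ideal gas.
ΔS = 0.297 × [12.47 × ln(967/650) + 8.314 × ln(87.8/19.3)] = 5.21 J/K.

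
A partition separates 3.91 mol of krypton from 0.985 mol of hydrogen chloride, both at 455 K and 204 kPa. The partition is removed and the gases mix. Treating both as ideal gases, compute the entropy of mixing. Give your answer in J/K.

Mole fractions: x_A = 3.91/4.9 = 0.799, x_B = 0.201.
ΔS_mix = −R(n_A ln x_A + n_B ln x_B) = −8.314 × (3.91 ln 0.799 + 0.985 ln 0.201) = 20.4 J/K.

ΔS_mix = 20.4 J/K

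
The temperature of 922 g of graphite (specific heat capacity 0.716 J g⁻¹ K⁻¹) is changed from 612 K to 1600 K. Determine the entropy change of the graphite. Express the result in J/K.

ΔS = 634 J/K

ΔS = ∫dQ_rev/T = m c ln(T₂/T₁) = 922 × 0.716 × ln(1600/612) = 634 J/K.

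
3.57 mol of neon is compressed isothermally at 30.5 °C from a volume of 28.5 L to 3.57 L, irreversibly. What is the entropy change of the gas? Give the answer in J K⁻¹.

ΔS_gas = -61.7 J/K

Entropy is a state function, so ΔS_gas depends only on the end states.
For an isothermal ideal gas ΔS_gas = nR ln(V₂/V₁) = 3.57 × 8.314 × ln(3.57/28.5) = -61.7 J/K.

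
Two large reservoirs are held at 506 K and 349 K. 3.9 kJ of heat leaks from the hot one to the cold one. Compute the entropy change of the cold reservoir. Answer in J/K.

The cold reservoir gains heat Q, so ΔS_cold = +Q/T_C = 3900/349 = 11.2 J/K.

ΔS_cold = 11.2 J/K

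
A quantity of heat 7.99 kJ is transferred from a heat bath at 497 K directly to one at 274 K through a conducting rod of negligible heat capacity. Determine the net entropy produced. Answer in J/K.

ΔS_total = 13.1 J/K

ΔS_hot = −Q/T_H = −7990/497 = -16.08 J/K and ΔS_cold = +Q/T_C = 7990/274 = 29.16 J/K.
ΔS_total = -16.08 + 29.16 = 13.1 J/K, positive as the second law requires.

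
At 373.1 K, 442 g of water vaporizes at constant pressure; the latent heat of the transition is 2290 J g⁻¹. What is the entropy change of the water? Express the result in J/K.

Heat absorbed by the substance: Q = mL = 442 × 2290 = 1012180 J.
At constant T, ΔS = Q_rev/T = 1012180 / 373.1 = 2710 J/K.

ΔS = 2710 J/K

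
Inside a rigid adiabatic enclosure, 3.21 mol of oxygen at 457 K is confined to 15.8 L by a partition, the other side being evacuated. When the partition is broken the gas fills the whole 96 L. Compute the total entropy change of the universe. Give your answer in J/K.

ΔS_universe = 48.2 J/K

For an ideal gas in free expansion Q = 0 and W = 0, so T is unchanged.
Entropy is a state function; using a reversible isothermal path, ΔS_gas = nR ln(V₂/V₁) = 3.21 × 8.314 × ln(96/15.8) = 48.2 J/K.
The insulated surroundings exchange no heat, so ΔS_surr = 0 and ΔS_universe = ΔS_gas.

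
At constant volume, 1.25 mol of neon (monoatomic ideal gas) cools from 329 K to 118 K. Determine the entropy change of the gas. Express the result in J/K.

ΔS = -16 J/K

At constant volume, ΔS = nC_V ln(T₂/T₁) with C_V = 3R/2 = 12.47 J mol⁻¹ K⁻¹.
ΔS = 1.25 × 12.47 × ln(118/329) = -16 J/K.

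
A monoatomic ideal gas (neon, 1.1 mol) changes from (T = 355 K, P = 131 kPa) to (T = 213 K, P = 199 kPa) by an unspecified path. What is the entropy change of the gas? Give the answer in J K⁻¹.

ΔS = nC_p ln(T₂/T₁) − nR ln(P₂/P₁), with C_p = 5R/2 = 20.79 J mol⁻¹ K⁻¹ for a monoatomic ideal gas.
ΔS = 1.1 × [20.79 × ln(213/355) − 8.314 × ln(199/131)] = -15.5 J/K.

ΔS = -15.5 J/K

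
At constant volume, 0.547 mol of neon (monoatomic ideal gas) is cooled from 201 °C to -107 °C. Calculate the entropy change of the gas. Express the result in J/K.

In kelvin: T₁ = 474.15 K, T₂ = 166.15 K. At constant volume, ΔS = nC_V ln(T₂/T₁) with C_V = 3R/2 = 12.47 J mol⁻¹ K⁻¹.
ΔS = 0.547 × 12.47 × ln(166.15/474.15) = -7.15 J/K.

ΔS = -7.15 J/K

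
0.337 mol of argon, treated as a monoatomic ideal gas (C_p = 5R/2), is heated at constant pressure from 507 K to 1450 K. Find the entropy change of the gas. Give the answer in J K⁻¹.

ΔS = 7.36 J/K

At constant pressure, ΔS = nC_p ln(T₂/T₁) with C_p = 5R/2 = 20.79 J mol⁻¹ K⁻¹.
ΔS = 0.337 × 20.79 × ln(1450/507) = 7.36 J/K.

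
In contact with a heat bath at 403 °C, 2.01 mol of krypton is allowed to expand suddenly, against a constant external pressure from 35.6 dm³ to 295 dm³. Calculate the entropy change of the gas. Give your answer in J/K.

ΔS_gas = 35.3 J/K

Entropy is a state function, so ΔS_gas depends only on the end states.
For an isothermal ideal gas ΔS_gas = nR ln(V₂/V₁) = 2.01 × 8.314 × ln(295/35.6) = 35.3 J/K.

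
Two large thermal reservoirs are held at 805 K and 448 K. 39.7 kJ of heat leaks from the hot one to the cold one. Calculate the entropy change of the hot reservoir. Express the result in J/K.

The hot reservoir loses heat Q, so ΔS_hot = −Q/T_H = −39700/805 = -49.3 J/K.

ΔS_hot = -49.3 J/K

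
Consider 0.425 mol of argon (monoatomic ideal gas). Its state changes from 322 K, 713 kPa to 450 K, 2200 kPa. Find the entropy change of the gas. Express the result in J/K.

ΔS = nC_p ln(T₂/T₁) − nR ln(P₂/P₁), with C_p = 5R/2 = 20.79 J mol⁻¹ K⁻¹ for a monoatomic ideal gas.
ΔS = 0.425 × [20.79 × ln(450/322) − 8.314 × ln(2200/713)] = -1.02 J/K.

ΔS = -1.02 J/K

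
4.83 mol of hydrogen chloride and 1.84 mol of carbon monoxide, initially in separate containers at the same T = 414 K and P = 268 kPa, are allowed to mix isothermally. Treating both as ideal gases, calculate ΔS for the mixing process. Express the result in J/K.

ΔS_mix = 32.7 J/K

Mole fractions: x_A = 4.83/6.67 = 0.724, x_B = 0.276.
ΔS_mix = −R(n_A ln x_A + n_B ln x_B) = −8.314 × (4.83 ln 0.724 + 1.84 ln 0.276) = 32.7 J/K.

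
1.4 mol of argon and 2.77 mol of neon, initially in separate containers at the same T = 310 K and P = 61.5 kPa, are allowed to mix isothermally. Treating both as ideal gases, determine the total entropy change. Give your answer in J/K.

ΔS_mix = 22.1 J/K

Mole fractions: x_A = 1.4/4.17 = 0.336, x_B = 0.664.
ΔS_mix = −R(n_A ln x_A + n_B ln x_B) = −8.314 × (1.4 ln 0.336 + 2.77 ln 0.664) = 22.1 J/K.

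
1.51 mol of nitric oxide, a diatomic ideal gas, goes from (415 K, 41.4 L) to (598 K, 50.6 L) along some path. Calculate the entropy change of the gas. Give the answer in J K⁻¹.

ΔS = 14 J/K

Entropy is a state function: ΔS = nC_V ln(T₂/T₁) + nR ln(V₂/V₁), with C_V = 5R/2 = 20.79 J mol⁻¹ K⁻¹ for a diatomic ideal gas.
ΔS = 1.51 × [20.79 × ln(598/415) + 8.314 × ln(50.6/41.4)] = 14 J/K.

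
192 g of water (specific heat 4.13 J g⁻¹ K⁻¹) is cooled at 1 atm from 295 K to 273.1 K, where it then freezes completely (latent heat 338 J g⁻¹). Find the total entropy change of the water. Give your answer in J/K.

Cooling step: ΔS₁ = m c ln(T_tr/T_i) = 192 × 4.13 × ln(273.1/295) = -61.17 J/K.
Phase change: ΔS₂ = −mL/T_tr = −192 × 338 / 273.1 = -237.6 J/K.
ΔS_total = (-61.17) + (-237.6) = -299 J/K.

ΔS = -299 J/K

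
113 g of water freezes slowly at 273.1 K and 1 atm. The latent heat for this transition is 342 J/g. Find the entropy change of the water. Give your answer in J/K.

ΔS = -142 J/K

Heat released by the substance: Q = −mL = −113 × 342 = −38646 J.
At constant T, ΔS = Q_rev/T = −38646 / 273.1 = -142 J/K.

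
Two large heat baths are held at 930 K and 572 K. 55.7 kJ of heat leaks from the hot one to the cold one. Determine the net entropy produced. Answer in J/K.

ΔS_hot = −Q/T_H = −55700/930 = -59.89 J/K and ΔS_cold = +Q/T_C = 55700/572 = 97.38 J/K.
ΔS_total = -59.89 + 97.38 = 37.5 J/K, positive as the second law requires.

ΔS_total = 37.5 J/K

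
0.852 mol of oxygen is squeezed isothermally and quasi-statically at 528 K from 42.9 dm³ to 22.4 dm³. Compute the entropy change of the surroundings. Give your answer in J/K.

ΔS_surr = 4.6 J/K

For an isothermal ideal gas ΔS_gas = nR ln(V₂/V₁) = 0.852 × 8.314 × ln(22.4/42.9) = -4.6 J/K.
The process is reversible, so ΔS_surr = −ΔS_gas = 4.6 J/K and ΔS_universe = 0.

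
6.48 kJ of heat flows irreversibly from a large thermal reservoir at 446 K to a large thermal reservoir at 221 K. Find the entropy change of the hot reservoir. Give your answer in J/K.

The hot reservoir loses heat Q, so ΔS_hot = −Q/T_H = −6480/446 = -14.5 J/K.

ΔS_hot = -14.5 J/K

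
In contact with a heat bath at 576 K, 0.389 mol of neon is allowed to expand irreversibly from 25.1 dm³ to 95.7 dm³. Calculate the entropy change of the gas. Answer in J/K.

Entropy is a state function, so ΔS_gas depends only on the end states.
For an isothermal ideal gas ΔS_gas = nR ln(V₂/V₁) = 0.389 × 8.314 × ln(95.7/25.1) = 4.33 J/K.

ΔS_gas = 4.33 J/K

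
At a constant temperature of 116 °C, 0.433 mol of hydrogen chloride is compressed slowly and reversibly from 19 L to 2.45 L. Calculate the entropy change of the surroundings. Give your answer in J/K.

ΔS_surr = 7.37 J/K

For an isothermal ideal gas ΔS_gas = nR ln(V₂/V₁) = 0.433 × 8.314 × ln(2.45/19) = -7.37 J/K.
The process is reversible, so ΔS_surr = −ΔS_gas = 7.37 J/K and ΔS_universe = 0.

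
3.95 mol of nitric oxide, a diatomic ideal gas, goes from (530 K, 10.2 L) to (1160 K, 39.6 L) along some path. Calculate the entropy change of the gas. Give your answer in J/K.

ΔS = 109 J/K

Entropy is a state function: ΔS = nC_V ln(T₂/T₁) + nR ln(V₂/V₁), with C_V = 5R/2 = 20.79 J mol⁻¹ K⁻¹ for a diatomic ideal gas.
ΔS = 3.95 × [20.79 × ln(1160/530) + 8.314 × ln(39.6/10.2)] = 109 J/K.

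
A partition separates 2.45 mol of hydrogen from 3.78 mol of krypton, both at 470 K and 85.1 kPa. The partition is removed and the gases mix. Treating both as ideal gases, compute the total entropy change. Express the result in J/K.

Mole fractions: x_A = 2.45/6.23 = 0.393, x_B = 0.607.
ΔS_mix = −R(n_A ln x_A + n_B ln x_B) = −8.314 × (2.45 ln 0.393 + 3.78 ln 0.607) = 34.7 J/K.

ΔS_mix = 34.7 J/K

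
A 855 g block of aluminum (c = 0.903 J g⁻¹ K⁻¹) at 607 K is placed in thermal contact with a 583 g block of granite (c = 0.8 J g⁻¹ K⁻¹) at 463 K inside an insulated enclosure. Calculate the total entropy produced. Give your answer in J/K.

Energy balance: T_f = (m₁c₁T₁ + m₂c₂T₂)/(m₁c₁ + m₂c₂) = 552.77 K.
ΔS₁ = m₁c₁ ln(T_f/T₁) = 772.065 × ln(552.77/607) = -72.25 J/K.
ΔS₂ = m₂c₂ ln(T_f/T₂) = 466.4 × ln(552.77/463) = 82.65 J/K.
ΔS_total = -72.25 + 82.65 = 10.4 J/K.

ΔS_total = 10.4 J/K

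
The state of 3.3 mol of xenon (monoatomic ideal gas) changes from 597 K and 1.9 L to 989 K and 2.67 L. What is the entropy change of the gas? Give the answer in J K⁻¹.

Entropy is a state function: ΔS = nC_V ln(T₂/T₁) + nR ln(V₂/V₁), with C_V = 3R/2 = 12.47 J mol⁻¹ K⁻¹ for a monoatomic ideal gas.
ΔS = 3.3 × [12.47 × ln(989/597) + 8.314 × ln(2.67/1.9)] = 30.1 J/K.

ΔS = 30.1 J/K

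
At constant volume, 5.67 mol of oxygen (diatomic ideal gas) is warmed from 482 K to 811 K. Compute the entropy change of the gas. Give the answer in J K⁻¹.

At constant volume, ΔS = nC_V ln(T₂/T₁) with C_V = 5R/2 = 20.79 J mol⁻¹ K⁻¹.
ΔS = 5.67 × 20.79 × ln(811/482) = 61.3 J/K.

ΔS = 61.3 J/K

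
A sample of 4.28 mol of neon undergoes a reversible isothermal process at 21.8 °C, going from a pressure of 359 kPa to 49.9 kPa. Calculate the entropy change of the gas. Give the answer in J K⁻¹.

For an isothermal ideal gas ΔS_gas = nR ln(P₁/P₂) = 4.28 × 8.314 × ln(359/49.9) = 70.2 J/K.

ΔS_gas = 70.2 J/K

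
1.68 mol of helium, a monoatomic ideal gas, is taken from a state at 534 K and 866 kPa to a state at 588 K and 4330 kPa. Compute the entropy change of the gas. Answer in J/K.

ΔS = nC_p ln(T₂/T₁) − nR ln(P₂/P₁), with C_p = 5R/2 = 20.79 J mol⁻¹ K⁻¹ for a monoatomic ideal gas.
ΔS = 1.68 × [20.79 × ln(588/534) − 8.314 × ln(4330/866)] = -19.1 J/K.

ΔS = -19.1 J/K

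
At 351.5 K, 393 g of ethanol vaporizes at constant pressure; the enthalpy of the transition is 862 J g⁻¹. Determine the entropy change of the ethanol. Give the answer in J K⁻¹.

Heat absorbed by the substance: Q = mL = 393 × 862 = 338766 J.
At constant T, ΔS = Q_rev/T = 338766 / 351.5 = 964 J/K.

ΔS = 964 J/K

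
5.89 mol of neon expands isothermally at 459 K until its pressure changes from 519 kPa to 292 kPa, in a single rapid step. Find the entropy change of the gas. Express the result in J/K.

Entropy is a state function, so ΔS_gas depends only on the end states.
For an isothermal ideal gas ΔS_gas = nR ln(P₁/P₂) = 5.89 × 8.314 × ln(519/292) = 28.2 J/K.

ΔS_gas = 28.2 J/K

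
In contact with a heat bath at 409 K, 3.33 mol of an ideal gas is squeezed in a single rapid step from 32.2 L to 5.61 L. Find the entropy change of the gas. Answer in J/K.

ΔS_gas = -48.4 J/K

Entropy is a state function, so ΔS_gas depends only on the end states.
For an isothermal ideal gas ΔS_gas = nR ln(V₂/V₁) = 3.33 × 8.314 × ln(5.61/32.2) = -48.4 J/K.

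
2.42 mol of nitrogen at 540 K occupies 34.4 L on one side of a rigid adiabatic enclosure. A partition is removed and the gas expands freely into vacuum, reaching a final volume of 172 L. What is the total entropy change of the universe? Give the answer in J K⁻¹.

No heat is exchanged and no work is done, so the ideal-gas temperature stays constant.
Entropy is a state function; using a reversible isothermal path, ΔS_gas = nR ln(V₂/V₁) = 2.42 × 8.314 × ln(172/34.4) = 32.4 J/K.
The insulated surroundings exchange no heat, so ΔS_surr = 0 and ΔS_universe = ΔS_gas.

ΔS_universe = 32.4 J/K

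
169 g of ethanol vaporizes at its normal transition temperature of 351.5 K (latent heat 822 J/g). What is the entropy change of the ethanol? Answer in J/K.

Heat absorbed by the substance: Q = mL = 169 × 822 = 138918 J.
At constant T, ΔS = Q_rev/T = 138918 / 351.5 = 395 J/K.

ΔS = 395 J/K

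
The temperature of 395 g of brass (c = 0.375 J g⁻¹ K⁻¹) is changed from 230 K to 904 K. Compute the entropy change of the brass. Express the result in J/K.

ΔS = ∫dQ_rev/T = m c ln(T₂/T₁) = 395 × 0.375 × ln(904/230) = 203 J/K.

ΔS = 203 J/K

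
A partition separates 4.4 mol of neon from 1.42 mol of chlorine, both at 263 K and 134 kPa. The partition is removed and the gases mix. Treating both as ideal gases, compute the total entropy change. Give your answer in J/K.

ΔS_mix = 26.9 J/K

Mole fractions: x_A = 4.4/5.82 = 0.756, x_B = 0.244.
ΔS_mix = −R(n_A ln x_A + n_B ln x_B) = −8.314 × (4.4 ln 0.756 + 1.42 ln 0.244) = 26.9 J/K.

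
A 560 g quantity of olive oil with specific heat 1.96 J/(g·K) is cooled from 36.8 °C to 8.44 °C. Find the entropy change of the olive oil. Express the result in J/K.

In kelvin: T₁ = 309.95 K, T₂ = 281.59 K. ΔS = ∫dQ_rev/T = m c ln(T₂/T₁) = 560 × 1.96 × ln(281.59/309.95) = -105 J/K.

ΔS = -105 J/K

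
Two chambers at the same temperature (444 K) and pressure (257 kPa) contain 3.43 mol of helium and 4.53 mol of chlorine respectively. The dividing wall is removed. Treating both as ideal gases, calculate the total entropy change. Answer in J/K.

Mole fractions: x_A = 3.43/7.96 = 0.431, x_B = 0.569.
ΔS_mix = −R(n_A ln x_A + n_B ln x_B) = −8.314 × (3.43 ln 0.431 + 4.53 ln 0.569) = 45.2 J/K.

ΔS_mix = 45.2 J/K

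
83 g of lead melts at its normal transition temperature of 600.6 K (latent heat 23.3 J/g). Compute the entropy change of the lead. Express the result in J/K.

ΔS = 3.22 J/K

Heat absorbed by the substance: Q = mL = 83 × 23.3 = 1933.9 J.
At constant T, ΔS = Q_rev/T = 1933.9 / 600.6 = 3.22 J/K.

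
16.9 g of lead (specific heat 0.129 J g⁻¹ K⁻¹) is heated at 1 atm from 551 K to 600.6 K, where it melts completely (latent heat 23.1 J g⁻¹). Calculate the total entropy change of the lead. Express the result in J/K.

Warming step: ΔS₁ = m c ln(T_tr/T_i) = 16.9 × 0.129 × ln(600.6/551) = 0.1879 J/K.
Phase change: ΔS₂ = +mL/T_tr = 16.9 × 23.1 / 600.6 = 0.65 J/K.
ΔS_total = (0.1879) + (0.65) = 0.838 J/K.

ΔS = 0.838 J/K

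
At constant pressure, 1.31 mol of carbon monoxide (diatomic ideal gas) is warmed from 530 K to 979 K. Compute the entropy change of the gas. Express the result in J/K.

ΔS = 23.4 J/K

At constant pressure, ΔS = nC_p ln(T₂/T₁) with C_p = 7R/2 = 29.1 J mol⁻¹ K⁻¹.
ΔS = 1.31 × 29.1 × ln(979/530) = 23.4 J/K.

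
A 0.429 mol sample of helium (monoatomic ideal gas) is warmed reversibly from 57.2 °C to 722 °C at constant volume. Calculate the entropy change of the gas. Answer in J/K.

In kelvin: T₁ = 330.35 K, T₂ = 995.15 K. At constant volume, ΔS = nC_V ln(T₂/T₁) with C_V = 3R/2 = 12.47 J mol⁻¹ K⁻¹.
ΔS = 0.429 × 12.47 × ln(995.15/330.35) = 5.9 J/K.

ΔS = 5.9 J/K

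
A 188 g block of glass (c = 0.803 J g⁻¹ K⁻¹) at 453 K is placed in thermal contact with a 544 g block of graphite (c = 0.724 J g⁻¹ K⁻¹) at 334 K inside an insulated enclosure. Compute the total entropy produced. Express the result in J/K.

Energy balance: T_f = (m₁c₁T₁ + m₂c₂T₂)/(m₁c₁ + m₂c₂) = 366.97 K.
ΔS₁ = m₁c₁ ln(T_f/T₁) = 150.964 × ln(366.97/453) = -31.79 J/K.
ΔS₂ = m₂c₂ ln(T_f/T₂) = 393.856 × ln(366.97/334) = 37.08 J/K.
ΔS_total = -31.79 + 37.08 = 5.29 J/K.

ΔS_total = 5.29 J/K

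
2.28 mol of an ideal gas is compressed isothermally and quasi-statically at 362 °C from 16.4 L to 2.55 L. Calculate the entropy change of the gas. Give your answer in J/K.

For an isothermal ideal gas ΔS_gas = nR ln(V₂/V₁) = 2.28 × 8.314 × ln(2.55/16.4) = -35.3 J/K.

ΔS_gas = -35.3 J/K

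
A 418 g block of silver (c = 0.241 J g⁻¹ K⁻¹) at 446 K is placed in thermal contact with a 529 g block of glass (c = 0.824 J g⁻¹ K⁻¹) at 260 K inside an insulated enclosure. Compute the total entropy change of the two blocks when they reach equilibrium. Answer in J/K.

Energy balance: T_f = (m₁c₁T₁ + m₂c₂T₂)/(m₁c₁ + m₂c₂) = 294.92 K.
ΔS₁ = m₁c₁ ln(T_f/T₁) = 100.738 × ln(294.92/446) = -41.67 J/K.
ΔS₂ = m₂c₂ ln(T_f/T₂) = 435.896 × ln(294.92/260) = 54.93 J/K.
ΔS_total = -41.67 + 54.93 = 13.3 J/K.

ΔS_total = 13.3 J/K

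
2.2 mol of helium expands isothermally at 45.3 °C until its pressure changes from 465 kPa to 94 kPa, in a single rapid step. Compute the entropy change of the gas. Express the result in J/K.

Entropy is a state function, so ΔS_gas depends only on the end states.
For an isothermal ideal gas ΔS_gas = nR ln(P₁/P₂) = 2.2 × 8.314 × ln(465/94) = 29.2 J/K.

ΔS_gas = 29.2 J/K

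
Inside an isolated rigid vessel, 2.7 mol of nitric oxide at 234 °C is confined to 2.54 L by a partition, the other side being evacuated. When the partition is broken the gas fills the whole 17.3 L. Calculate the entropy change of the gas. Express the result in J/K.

For an ideal gas in free expansion Q = 0 and W = 0, so T is unchanged.
Entropy is a state function; using a reversible isothermal path, ΔS_gas = nR ln(V₂/V₁) = 2.7 × 8.314 × ln(17.3/2.54) = 43.1 J/K.

ΔS_gas = 43.1 J/K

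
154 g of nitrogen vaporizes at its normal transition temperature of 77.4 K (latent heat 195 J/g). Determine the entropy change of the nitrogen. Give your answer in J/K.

ΔS = 388 J/K

Heat absorbed by the substance: Q = mL = 154 × 195 = 30030 J.
At constant T, ΔS = Q_rev/T = 30030 / 77.4 = 388 J/K.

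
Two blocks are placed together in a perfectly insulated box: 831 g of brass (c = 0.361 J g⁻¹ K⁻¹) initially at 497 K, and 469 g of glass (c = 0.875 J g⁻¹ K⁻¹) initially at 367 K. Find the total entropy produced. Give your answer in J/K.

Energy balance: T_f = (m₁c₁T₁ + m₂c₂T₂)/(m₁c₁ + m₂c₂) = 421.9 K.
ΔS₁ = m₁c₁ ln(T_f/T₁) = 299.991 × ln(421.9/497) = -49.15 J/K.
ΔS₂ = m₂c₂ ln(T_f/T₂) = 410.375 × ln(421.9/367) = 57.21 J/K.
ΔS_total = -49.15 + 57.21 = 8.06 J/K.

ΔS_total = 8.06 J/K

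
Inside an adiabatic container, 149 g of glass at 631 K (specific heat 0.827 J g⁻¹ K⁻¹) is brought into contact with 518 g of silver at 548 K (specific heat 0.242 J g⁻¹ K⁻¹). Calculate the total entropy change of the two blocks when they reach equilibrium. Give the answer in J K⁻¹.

Energy balance: T_f = (m₁c₁T₁ + m₂c₂T₂)/(m₁c₁ + m₂c₂) = 589.14 K.
ΔS₁ = m₁c₁ ln(T_f/T₁) = 123.223 × ln(589.14/631) = -8.457 J/K.
ΔS₂ = m₂c₂ ln(T_f/T₂) = 125.356 × ln(589.14/548) = 9.075 J/K.
ΔS_total = -8.457 + 9.075 = 0.618 J/K.

ΔS_total = 0.618 J/K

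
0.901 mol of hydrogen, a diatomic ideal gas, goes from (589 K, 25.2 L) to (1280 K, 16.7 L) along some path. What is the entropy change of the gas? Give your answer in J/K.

ΔS = 11.5 J/K

Entropy is a state function: ΔS = nC_V ln(T₂/T₁) + nR ln(V₂/V₁), with C_V = 5R/2 = 20.79 J mol⁻¹ K⁻¹ for a diatomic ideal gas.
ΔS = 0.901 × [20.79 × ln(1280/589) + 8.314 × ln(16.7/25.2)] = 11.5 J/K.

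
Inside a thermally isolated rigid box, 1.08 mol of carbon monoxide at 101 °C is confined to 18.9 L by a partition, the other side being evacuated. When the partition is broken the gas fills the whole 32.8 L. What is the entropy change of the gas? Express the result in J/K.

ΔS_gas = 4.95 J/K

For an ideal gas in free expansion Q = 0 and W = 0, so T is unchanged.
Entropy is a state function; using a reversible isothermal path, ΔS_gas = nR ln(V₂/V₁) = 1.08 × 8.314 × ln(32.8/18.9) = 4.95 J/K.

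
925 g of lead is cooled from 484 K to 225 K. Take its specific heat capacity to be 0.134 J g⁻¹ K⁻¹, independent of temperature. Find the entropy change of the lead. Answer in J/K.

ΔS = -94.9 J/K

ΔS = ∫dQ_rev/T = m c ln(T₂/T₁) = 925 × 0.134 × ln(225/484) = -94.9 J/K.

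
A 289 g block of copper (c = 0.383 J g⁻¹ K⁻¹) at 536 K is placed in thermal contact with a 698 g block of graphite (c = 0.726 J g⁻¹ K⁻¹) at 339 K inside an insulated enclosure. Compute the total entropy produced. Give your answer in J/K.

Energy balance: T_f = (m₁c₁T₁ + m₂c₂T₂)/(m₁c₁ + m₂c₂) = 374.32 K.
ΔS₁ = m₁c₁ ln(T_f/T₁) = 110.687 × ln(374.32/536) = -39.74 J/K.
ΔS₂ = m₂c₂ ln(T_f/T₂) = 506.748 × ln(374.32/339) = 50.22 J/K.
ΔS_total = -39.74 + 50.22 = 10.5 J/K.

ΔS_total = 10.5 J/K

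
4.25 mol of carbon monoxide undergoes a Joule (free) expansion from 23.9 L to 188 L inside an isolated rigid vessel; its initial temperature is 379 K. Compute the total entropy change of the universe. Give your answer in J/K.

ΔS_universe = 72.9 J/K

For an ideal gas in free expansion Q = 0 and W = 0, so T is unchanged.
Entropy is a state function; using a reversible isothermal path, ΔS_gas = nR ln(V₂/V₁) = 4.25 × 8.314 × ln(188/23.9) = 72.9 J/K.
The insulated surroundings exchange no heat, so ΔS_surr = 0 and ΔS_universe = ΔS_gas.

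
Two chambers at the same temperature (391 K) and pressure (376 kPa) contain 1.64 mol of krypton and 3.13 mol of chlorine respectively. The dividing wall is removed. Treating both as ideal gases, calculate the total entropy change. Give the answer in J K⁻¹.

ΔS_mix = 25.5 J/K

Mole fractions: x_A = 1.64/4.77 = 0.344, x_B = 0.656.
ΔS_mix = −R(n_A ln x_A + n_B ln x_B) = −8.314 × (1.64 ln 0.344 + 3.13 ln 0.656) = 25.5 J/K.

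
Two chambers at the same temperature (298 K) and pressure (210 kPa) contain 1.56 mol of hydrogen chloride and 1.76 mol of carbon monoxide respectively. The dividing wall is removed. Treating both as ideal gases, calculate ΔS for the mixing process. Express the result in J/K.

Mole fractions: x_A = 1.56/3.32 = 0.47, x_B = 0.53.
ΔS_mix = −R(n_A ln x_A + n_B ln x_B) = −8.314 × (1.56 ln 0.47 + 1.76 ln 0.53) = 19.1 J/K.

ΔS_mix = 19.1 J/K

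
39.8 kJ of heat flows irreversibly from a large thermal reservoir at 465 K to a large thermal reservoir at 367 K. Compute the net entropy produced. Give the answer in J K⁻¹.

ΔS_hot = −Q/T_H = −39800/465 = -85.591 J/K and ΔS_cold = +Q/T_C = 39800/367 = 108.45 J/K.
ΔS_total = -85.591 + 108.45 = 22.9 J/K, positive as the second law requires.

ΔS_total = 22.9 J/K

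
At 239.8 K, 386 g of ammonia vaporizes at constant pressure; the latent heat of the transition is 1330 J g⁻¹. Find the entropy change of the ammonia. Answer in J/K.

Heat absorbed by the substance: Q = mL = 386 × 1330 = 513380 J.
At constant T, ΔS = Q_rev/T = 513380 / 239.8 = 2140 J/K.

ΔS = 2140 J/K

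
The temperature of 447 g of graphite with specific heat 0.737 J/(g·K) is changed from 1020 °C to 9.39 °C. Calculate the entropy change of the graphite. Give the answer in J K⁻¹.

In kelvin: T₁ = 1293.15 K, T₂ = 282.54 K. ΔS = ∫dQ_rev/T = m c ln(T₂/T₁) = 447 × 0.737 × ln(282.54/1293.15) = -501 J/K.

ΔS = -501 J/K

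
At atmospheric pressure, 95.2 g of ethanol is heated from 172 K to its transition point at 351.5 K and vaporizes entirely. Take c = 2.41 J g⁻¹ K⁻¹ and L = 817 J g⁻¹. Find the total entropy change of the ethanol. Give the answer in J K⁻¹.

Warming step: ΔS₁ = m c ln(T_tr/T_i) = 95.2 × 2.41 × ln(351.5/172) = 164 J/K.
Phase change: ΔS₂ = +mL/T_tr = 95.2 × 817 / 351.5 = 221.3 J/K.
ΔS_total = (164) + (221.3) = 385 J/K.

ΔS = 385 J/K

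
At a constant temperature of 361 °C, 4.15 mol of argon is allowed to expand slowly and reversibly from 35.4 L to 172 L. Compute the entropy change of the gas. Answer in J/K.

ΔS_gas = 54.5 J/K

For an isothermal ideal gas ΔS_gas = nR ln(V₂/V₁) = 4.15 × 8.314 × ln(172/35.4) = 54.5 J/K.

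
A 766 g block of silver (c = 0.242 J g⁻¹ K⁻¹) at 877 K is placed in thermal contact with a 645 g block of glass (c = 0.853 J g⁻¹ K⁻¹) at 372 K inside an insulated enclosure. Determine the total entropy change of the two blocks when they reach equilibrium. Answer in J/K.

ΔS_total = 57.5 J/K

Energy balance: T_f = (m₁c₁T₁ + m₂c₂T₂)/(m₁c₁ + m₂c₂) = 499.27 K.
ΔS₁ = m₁c₁ ln(T_f/T₁) = 185.372 × ln(499.27/877) = -104.4 J/K.
ΔS₂ = m₂c₂ ln(T_f/T₂) = 550.185 × ln(499.27/372) = 161.9 J/K.
ΔS_total = -104.4 + 161.9 = 57.5 J/K.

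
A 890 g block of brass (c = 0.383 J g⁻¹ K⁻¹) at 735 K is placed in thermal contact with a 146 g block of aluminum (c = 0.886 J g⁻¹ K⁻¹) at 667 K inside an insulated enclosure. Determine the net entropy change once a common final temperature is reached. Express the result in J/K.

Energy balance: T_f = (m₁c₁T₁ + m₂c₂T₂)/(m₁c₁ + m₂c₂) = 716.29 K.
ΔS₁ = m₁c₁ ln(T_f/T₁) = 340.87 × ln(716.29/735) = -8.788 J/K.
ΔS₂ = m₂c₂ ln(T_f/T₂) = 129.356 × ln(716.29/667) = 9.223 J/K.
ΔS_total = -8.788 + 9.223 = 0.435 J/K.

ΔS_total = 0.435 J/K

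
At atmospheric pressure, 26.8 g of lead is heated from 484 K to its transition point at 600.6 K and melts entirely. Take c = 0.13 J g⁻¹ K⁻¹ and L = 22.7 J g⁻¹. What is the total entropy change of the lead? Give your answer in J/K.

Warming step: ΔS₁ = m c ln(T_tr/T_i) = 26.8 × 0.13 × ln(600.6/484) = 0.752 J/K.
Phase change: ΔS₂ = +mL/T_tr = 26.8 × 22.7 / 600.6 = 1.013 J/K.
ΔS_total = (0.752) + (1.013) = 1.76 J/K.

ΔS = 1.76 J/K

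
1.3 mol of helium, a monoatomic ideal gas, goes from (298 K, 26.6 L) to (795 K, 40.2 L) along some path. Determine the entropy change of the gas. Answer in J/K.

ΔS = 20.4 J/K

Entropy is a state function: ΔS = nC_V ln(T₂/T₁) + nR ln(V₂/V₁), with C_V = 3R/2 = 12.47 J mol⁻¹ K⁻¹ for a monoatomic ideal gas.
ΔS = 1.3 × [12.47 × ln(795/298) + 8.314 × ln(40.2/26.6)] = 20.4 J/K.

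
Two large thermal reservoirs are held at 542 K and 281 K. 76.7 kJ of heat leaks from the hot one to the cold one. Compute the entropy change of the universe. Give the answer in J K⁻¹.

ΔS_total = 131 J/K

ΔS_hot = −Q/T_H = −76700/542 = -141.51 J/K and ΔS_cold = +Q/T_C = 76700/281 = 272.95 J/K.
ΔS_total = -141.51 + 272.95 = 131 J/K, positive as the second law requires.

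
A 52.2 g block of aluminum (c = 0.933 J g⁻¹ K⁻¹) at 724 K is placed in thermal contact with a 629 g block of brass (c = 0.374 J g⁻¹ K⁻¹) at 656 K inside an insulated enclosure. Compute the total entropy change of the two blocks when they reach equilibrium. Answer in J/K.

ΔS_total = 0.201 J/K

Energy balance: T_f = (m₁c₁T₁ + m₂c₂T₂)/(m₁c₁ + m₂c₂) = 667.66 K.
ΔS₁ = m₁c₁ ln(T_f/T₁) = 48.7026 × ln(667.66/724) = -3.945 J/K.
ΔS₂ = m₂c₂ ln(T_f/T₂) = 235.246 × ln(667.66/656) = 4.146 J/K.
ΔS_total = -3.945 + 4.146 = 0.201 J/K.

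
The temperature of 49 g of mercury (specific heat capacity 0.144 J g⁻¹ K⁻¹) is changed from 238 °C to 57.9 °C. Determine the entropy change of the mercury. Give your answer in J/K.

ΔS = -3.07 J/K

In kelvin: T₁ = 511.15 K, T₂ = 331.05 K. ΔS = ∫dQ_rev/T = m c ln(T₂/T₁) = 49 × 0.144 × ln(331.05/511.15) = -3.07 J/K.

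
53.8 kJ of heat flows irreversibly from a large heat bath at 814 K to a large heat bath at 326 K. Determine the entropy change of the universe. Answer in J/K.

ΔS_total = 98.9 J/K

ΔS_hot = −Q/T_H = −53800/814 = -66.09 J/K and ΔS_cold = +Q/T_C = 53800/326 = 165 J/K.
ΔS_total = -66.09 + 165 = 98.9 J/K, positive as the second law requires.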